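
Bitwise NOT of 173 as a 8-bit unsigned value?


~0b10101101 = 0b1010010 = 82 (8-bit unsigned)

82


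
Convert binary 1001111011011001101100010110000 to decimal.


1001111011011001101100010110000 in decimal = 1332533424

1332533424


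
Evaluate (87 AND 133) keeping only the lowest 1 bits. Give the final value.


Step 1: 87 & 133 = 5
Step 2: 5 & 1 = 1

1


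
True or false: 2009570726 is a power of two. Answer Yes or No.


0b1110111110001111001110110100110. Multiple bits set => No

No


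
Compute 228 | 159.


0b11100100 | 0b10011111 = 0b11111111 = 255

255


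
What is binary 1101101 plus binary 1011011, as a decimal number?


1101101 + 1011011 = 11001000 = 200

200


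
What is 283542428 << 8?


0b10000111001101000001110011100 << 8 = 0b1000011100110100000111001110000000000 = 72586861568

72586861568


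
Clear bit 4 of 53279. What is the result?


53279 & ~(1 << 4) = 53263

53263


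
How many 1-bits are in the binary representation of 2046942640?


0b1111010000000011101110110110000 has 15 set bits

15


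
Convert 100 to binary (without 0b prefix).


100 = 1100100 in binary

1100100


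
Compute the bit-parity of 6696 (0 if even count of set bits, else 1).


0b1101000101000 has 5 ones => parity 1

1


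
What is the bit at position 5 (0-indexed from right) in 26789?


0b110100010100101, position 5 = 1

1


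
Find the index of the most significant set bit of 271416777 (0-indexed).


0b10000001011010111110111001001. Highest set bit at position 28

28


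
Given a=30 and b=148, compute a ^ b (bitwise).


30 ^ 148 = 138

138


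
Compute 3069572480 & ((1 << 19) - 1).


3069572480 & 524287 = 390528

390528


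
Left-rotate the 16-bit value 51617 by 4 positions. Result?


Rotate 0b1100100110100001 left by 4 (16-bit) = 0b1001101000011100 = 39452

39452


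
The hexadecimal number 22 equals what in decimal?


22 hex = 34 decimal

34


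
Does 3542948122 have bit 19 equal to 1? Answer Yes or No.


0b11010011001011010001100100011010, bit 19 = 1. Yes

Yes


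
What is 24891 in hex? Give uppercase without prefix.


24891 = 613B hex

613B


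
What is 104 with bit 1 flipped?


104 ^ (1 << 1) = 104 ^ 2 = 106

106


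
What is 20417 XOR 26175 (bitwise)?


0b100111111000001 ^ 0b110011000111111 = 0b10100111111110 = 10750

10750


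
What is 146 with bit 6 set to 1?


146 | (1 << 6) = 146 | 64 = 210

210


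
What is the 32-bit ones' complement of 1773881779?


1773881779 ^ 4294967295 = 2521085516

2521085516


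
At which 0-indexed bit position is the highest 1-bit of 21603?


0b101010001100011. Highest set bit at position 14

14


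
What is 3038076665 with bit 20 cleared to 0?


3038076665 & ~(1 << 20) = 3037028089

3037028089


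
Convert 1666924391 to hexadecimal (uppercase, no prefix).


1666924391 = 635B3F67 hex

635B3F67


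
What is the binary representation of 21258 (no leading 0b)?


21258 = 101001100001010 in binary

101001100001010


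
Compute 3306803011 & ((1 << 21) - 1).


3306803011 & 2097151 = 1691459

1691459


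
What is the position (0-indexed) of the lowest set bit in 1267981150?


0b1001011100100111101101101011110. Lowest set bit at position 1

1


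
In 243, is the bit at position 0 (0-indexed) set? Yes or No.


0b11110011, bit 0 = 1. Yes

Yes


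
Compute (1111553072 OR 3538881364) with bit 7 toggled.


Step 1: 1111553072 | 3538881364 = 3538943860
Step 2: 3538943860 ^ (1 << 7) = 3538943860 ^ 128 = 3538943988

3538943988


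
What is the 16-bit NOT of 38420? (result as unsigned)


~0b1001011000010100 = 0b110100111101011 = 27115 (16-bit unsigned)

27115


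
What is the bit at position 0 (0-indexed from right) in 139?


0b10001011, position 0 = 1

1


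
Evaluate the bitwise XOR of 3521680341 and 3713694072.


0b11010001111010001001001111010101 ^ 0b11011101010110100111100101111000 = 0b1100101100101110101010101101 = 213052077

213052077


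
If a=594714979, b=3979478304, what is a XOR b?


594714979 ^ 3979478304 = 3460342851

3460342851


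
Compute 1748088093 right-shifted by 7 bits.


0b1101000001100011011010100011101 >> 7 = 0b110100000110001101101010 = 13656938

13656938


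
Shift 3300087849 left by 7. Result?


0b11000100101100110101100000101001 << 7 = 0b110001001011001101011000001010010000000 = 422411244672

422411244672


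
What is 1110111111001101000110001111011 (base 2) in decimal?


1110111111001101000110001111011 in decimal = 2011597947

2011597947


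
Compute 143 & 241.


0b10001111 & 0b11110001 = 0b10000001 = 129

129


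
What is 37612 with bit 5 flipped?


37612 ^ (1 << 5) = 37612 ^ 32 = 37580

37580


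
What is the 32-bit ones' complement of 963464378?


963464378 ^ 4294967295 = 3331502917

3331502917


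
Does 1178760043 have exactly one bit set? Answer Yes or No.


0b1000110010000100111001101101011. Multiple bits set => No

No


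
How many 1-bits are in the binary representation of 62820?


0b1111010101100100 has 9 set bits

9


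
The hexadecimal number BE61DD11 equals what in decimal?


BE61DD11 hex = 3194084625 decimal

3194084625


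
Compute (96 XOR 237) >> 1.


Step 1: 96 ^ 237 = 141
Step 2: 141 >> 1 = 70

70


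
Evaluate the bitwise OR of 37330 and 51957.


0b1001000111010010 | 0b1100101011110101 = 0b1101101111110111 = 56311

56311


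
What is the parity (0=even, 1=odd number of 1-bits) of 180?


0b10110100 has 4 ones => parity 0

0


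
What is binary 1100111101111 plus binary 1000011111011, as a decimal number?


1100111101111 + 1000011111011 = 10101011101010 = 10986

10986


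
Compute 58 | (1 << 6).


58 | (1 << 6) = 58 | 64 = 122

122


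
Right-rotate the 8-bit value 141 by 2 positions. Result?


Rotate 0b10001101 right by 2 (8-bit) = 0b1100011 = 99

99


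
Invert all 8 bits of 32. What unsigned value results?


32 ^ 255 = 223

223


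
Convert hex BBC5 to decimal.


BBC5 hex = 48069 decimal

48069


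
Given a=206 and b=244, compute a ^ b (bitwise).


206 ^ 244 = 58

58


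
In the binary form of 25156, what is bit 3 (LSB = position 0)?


0b110001001000100, position 3 = 0

0


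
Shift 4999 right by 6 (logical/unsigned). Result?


0b1001110000111 >> 6 = 0b1001110 = 78

78


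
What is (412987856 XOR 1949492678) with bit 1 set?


Step 1: 412987856 ^ 1949492678 = 1823429654
Step 2: 1823429654 | (1 << 1) = 1823429654 | 2 = 1823429654

1823429654


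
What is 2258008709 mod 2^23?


2258008709 & 8388607 = 1473157

1473157


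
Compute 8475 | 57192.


0b10000100011011 | 0b1101111101101000 = 0b1111111101111011 = 65403

65403


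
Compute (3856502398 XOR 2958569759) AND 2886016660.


Step 1: 3856502398 ^ 2958569759 = 1434828641
Step 2: 1434828641 & 2886016660 = 67444224

67444224


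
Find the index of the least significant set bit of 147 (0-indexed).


0b10010011. Lowest set bit at position 0

0


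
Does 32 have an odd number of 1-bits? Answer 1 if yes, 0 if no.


0b100000 has 1 ones => parity 1

1


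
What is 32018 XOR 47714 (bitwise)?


0b111110100010010 ^ 0b1011101001100010 = 0b1100011101110000 = 51056

51056


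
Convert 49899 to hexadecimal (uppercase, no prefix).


49899 = C2EB hex

C2EB


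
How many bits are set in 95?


0b1011111 has 6 set bits

6


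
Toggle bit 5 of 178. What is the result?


178 ^ (1 << 5) = 178 ^ 32 = 146

146


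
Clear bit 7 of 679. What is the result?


679 & ~(1 << 7) = 551

551


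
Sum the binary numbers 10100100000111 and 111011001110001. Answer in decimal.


10100100000111 + 111011001110001 = 1001111101111000 = 40824

40824


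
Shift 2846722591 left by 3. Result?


0b10101001101011011000101000011111 << 3 = 0b10101001101011011000101000011111000 = 22773780728

22773780728


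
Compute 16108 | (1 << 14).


16108 | (1 << 14) = 16108 | 16384 = 32492

32492


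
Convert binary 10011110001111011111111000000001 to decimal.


10011110001111011111111000000001 in decimal = 2654862849

2654862849


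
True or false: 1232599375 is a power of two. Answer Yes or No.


0b1001001011101111111100101001111. Multiple bits set => No

No


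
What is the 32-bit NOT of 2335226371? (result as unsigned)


~0b10001011001100001011101000000011 = 0b1110100110011110100010111111100 = 1959740924 (32-bit unsigned)

1959740924


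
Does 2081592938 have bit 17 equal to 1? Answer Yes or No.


0b1111100000100101001011001101010, bit 17 = 1. Yes

Yes


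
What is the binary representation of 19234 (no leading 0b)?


19234 = 100101100100010 in binary

100101100100010


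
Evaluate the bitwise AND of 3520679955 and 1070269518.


0b11010001110110010101000000010011 & 0b111111110010110000010001001110 = 0b10001110010010000000000000010 = 298385410

298385410


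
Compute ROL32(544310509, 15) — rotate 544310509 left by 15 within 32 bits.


Rotate 0b100000011100011000010011101101 left by 15 (32-bit) = 0b11000010011101101001000000111000 = 3262550072

3262550072


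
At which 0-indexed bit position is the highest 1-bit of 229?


0b11100101. Highest set bit at position 7

7


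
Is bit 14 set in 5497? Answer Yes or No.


0b1010101111001, bit 14 = 0. No

No


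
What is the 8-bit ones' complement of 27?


27 ^ 255 = 228

228


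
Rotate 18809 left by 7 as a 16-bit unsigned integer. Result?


Rotate 0b100100101111001 left by 7 (16-bit) = 0b1011110010100100 = 48292

48292


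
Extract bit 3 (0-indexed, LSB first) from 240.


0b11110000, position 3 = 0

0


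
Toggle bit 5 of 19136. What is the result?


19136 ^ (1 << 5) = 19136 ^ 32 = 19168

19168


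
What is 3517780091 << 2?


0b11010001101011010001000001111011 << 2 = 0b1101000110101101000100000111101100 = 14071120364

14071120364


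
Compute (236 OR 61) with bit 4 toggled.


Step 1: 236 | 61 = 253
Step 2: 253 ^ (1 << 4) = 253 ^ 16 = 237

237


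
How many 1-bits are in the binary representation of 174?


0b10101110 has 5 set bits

5


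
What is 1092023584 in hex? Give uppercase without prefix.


1092023584 = 4116F520 hex

4116F520


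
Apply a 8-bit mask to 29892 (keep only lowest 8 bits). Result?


29892 & 255 = 196

196


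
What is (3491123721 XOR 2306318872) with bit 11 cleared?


Step 1: 3491123721 ^ 2306318872 = 1499590673
Step 2: 1499590673 & ~(1 << 11) = 1499590673

1499590673


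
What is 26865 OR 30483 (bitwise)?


0b110100011110001 | 0b111011100010011 = 0b111111111110011 = 32755

32755


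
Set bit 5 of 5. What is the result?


5 | (1 << 5) = 5 | 32 = 37

37


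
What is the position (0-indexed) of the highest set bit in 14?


0b1110. Highest set bit at position 3

3


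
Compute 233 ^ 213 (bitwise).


0b11101001 ^ 0b11010101 = 0b111100 = 60

60


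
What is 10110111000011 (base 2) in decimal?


10110111000011 in decimal = 11715

11715


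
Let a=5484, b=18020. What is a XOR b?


5484 ^ 18020 = 21256

21256


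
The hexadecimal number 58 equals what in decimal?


58 hex = 88 decimal

88


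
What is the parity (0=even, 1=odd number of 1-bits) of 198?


0b11000110 has 4 ones => parity 0

0


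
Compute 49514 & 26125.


0b1100000101101010 & 0b110011000001101 = 0b100000000001000 = 16392

16392


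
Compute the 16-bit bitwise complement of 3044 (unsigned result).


~0b101111100100 = 0b1111010000011011 = 62491 (16-bit unsigned)

62491


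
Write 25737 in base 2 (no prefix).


25737 = 110010010001001 in binary

110010010001001


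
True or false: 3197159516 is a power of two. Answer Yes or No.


0b10111110100100001100100001011100. Multiple bits set => No

No


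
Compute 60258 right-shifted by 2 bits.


0b1110101101100010 >> 2 = 0b11101011011000 = 15064

15064


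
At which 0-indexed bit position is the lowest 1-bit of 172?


0b10101100. Lowest set bit at position 2

2


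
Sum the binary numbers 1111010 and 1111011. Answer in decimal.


1111010 + 1111011 = 11110101 = 245

245


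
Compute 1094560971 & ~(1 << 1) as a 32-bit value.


1094560971 & ~(1 << 1) = 1094560969

1094560969


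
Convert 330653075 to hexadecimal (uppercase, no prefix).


330653075 = 13B55D93 hex

13B55D93


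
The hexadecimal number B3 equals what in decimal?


B3 hex = 179 decimal

179


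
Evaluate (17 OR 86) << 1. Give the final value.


Step 1: 17 | 86 = 87
Step 2: 87 << 1 = 174

174


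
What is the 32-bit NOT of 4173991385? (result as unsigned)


~0b11111000110010100000110111011001 = 0b111001101011111001000100110 = 120975910 (32-bit unsigned)

120975910


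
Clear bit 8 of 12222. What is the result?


12222 & ~(1 << 8) = 11966

11966


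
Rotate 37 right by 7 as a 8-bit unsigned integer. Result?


Rotate 0b100101 right by 7 (8-bit) = 0b1001010 = 74

74


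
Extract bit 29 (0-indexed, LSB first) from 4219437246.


0b11111011011111111000000010111110, position 29 = 1

1


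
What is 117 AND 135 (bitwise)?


0b1110101 & 0b10000111 = 0b101 = 5

5


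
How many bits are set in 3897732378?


0b11101000010100101010110100011010 has 15 set bits

15


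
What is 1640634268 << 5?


0b1100001110010100001011110011100 << 5 = 0b110000111001010000101111001110000000 = 52500296576

52500296576


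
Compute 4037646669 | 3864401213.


0b11110000101010011001100101001101 | 0b11100110010101100001010100111101 = 0b11110110111111111001110101111101 = 4143947133

4143947133


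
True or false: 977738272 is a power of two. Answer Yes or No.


0b111010010001110001101000100000. Multiple bits set => No

No


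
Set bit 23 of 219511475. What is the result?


219511475 | (1 << 23) = 219511475 | 8388608 = 227900083

227900083


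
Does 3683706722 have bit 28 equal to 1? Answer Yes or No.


0b11011011100100001110011101100010, bit 28 = 1. Yes

Yes


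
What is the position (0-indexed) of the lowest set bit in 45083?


0b1011000000011011. Lowest set bit at position 0

0


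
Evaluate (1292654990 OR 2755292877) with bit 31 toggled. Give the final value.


Step 1: 1292654990 | 2755292877 = 3980296143
Step 2: 3980296143 ^ (1 << 31) = 3980296143 ^ 2147483648 = 1832812495

1832812495


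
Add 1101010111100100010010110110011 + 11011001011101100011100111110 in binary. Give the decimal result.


1101010111100100010010110110011 + 11011001011101100011100111110 = 10000110001000001110110011110001 = 2250304753

2250304753


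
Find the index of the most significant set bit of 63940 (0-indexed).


0b1111100111000100. Highest set bit at position 15

15


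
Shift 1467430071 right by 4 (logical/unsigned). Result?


0b1010111011101110011010010110111 >> 4 = 0b101011101110111001101001011 = 91714379

91714379


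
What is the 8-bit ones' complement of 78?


78 ^ 255 = 177

177


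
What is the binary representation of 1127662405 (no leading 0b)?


1127662405 = 1000011001101101100001101000101 in binary

1000011001101101100001101000101


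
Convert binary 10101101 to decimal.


10101101 in decimal = 173

173


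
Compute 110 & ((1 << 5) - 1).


110 & 31 = 14

14


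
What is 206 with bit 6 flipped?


206 ^ (1 << 6) = 206 ^ 64 = 142

142


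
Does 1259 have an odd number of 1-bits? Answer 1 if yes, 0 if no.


0b10011101011 has 7 ones => parity 1

1


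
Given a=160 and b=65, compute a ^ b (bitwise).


160 ^ 65 = 225

225


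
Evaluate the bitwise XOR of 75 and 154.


0b1001011 ^ 0b10011010 = 0b11010001 = 209

209


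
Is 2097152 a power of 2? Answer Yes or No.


0b1000000000000000000000. Only one bit set => Yes

Yes


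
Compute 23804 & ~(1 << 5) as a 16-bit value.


23804 & ~(1 << 5) = 23772

23772


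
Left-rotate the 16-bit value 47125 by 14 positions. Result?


Rotate 0b1011100000010101 left by 14 (16-bit) = 0b110111000000101 = 28165

28165


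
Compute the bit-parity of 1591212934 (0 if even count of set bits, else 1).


0b1011110110101111111101110000110 has 21 ones => parity 1

1


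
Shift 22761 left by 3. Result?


0b101100011101001 << 3 = 0b101100011101001000 = 182088

182088


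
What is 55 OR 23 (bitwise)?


0b110111 | 0b10111 = 0b110111 = 55

55


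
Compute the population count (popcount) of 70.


0b1000110 has 3 set bits

3


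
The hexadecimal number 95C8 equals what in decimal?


95C8 hex = 38344 decimal

38344


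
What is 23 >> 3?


0b10111 >> 3 = 0b10 = 2

2


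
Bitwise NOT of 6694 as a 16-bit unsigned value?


~0b1101000100110 = 0b1110010111011001 = 58841 (16-bit unsigned)

58841


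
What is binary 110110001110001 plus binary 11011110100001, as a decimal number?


110110001110001 + 11011110100001 = 1010010000010010 = 42002

42002


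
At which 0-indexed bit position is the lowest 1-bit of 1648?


0b11001110000. Lowest set bit at position 4

4


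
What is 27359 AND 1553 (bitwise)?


0b110101011011111 & 0b11000010001 = 0b1000010001 = 529

529


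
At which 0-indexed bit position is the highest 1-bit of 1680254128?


0b1100100001001101010010010110000. Highest set bit at position 30

30


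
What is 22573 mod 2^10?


22573 & 1023 = 45

45


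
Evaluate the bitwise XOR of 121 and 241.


0b1111001 ^ 0b11110001 = 0b10001000 = 136

136


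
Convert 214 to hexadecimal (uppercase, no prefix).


214 = D6 hex

D6


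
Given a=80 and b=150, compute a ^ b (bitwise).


80 ^ 150 = 198

198


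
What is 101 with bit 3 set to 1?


101 | (1 << 3) = 101 | 8 = 109

109


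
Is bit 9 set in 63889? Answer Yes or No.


0b1111100110010001, bit 9 = 0. No

No


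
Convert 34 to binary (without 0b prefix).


34 = 100010 in binary

100010


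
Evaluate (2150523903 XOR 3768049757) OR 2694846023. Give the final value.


Step 1: 2150523903 ^ 3768049757 = 1622770594
Step 2: 1622770594 | 2694846023 = 3770259431

3770259431


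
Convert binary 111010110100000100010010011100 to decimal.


111010110100000100010010011100 in decimal = 986727580

986727580


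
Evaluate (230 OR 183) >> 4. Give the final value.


Step 1: 230 | 183 = 247
Step 2: 247 >> 4 = 15

15


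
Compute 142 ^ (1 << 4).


142 ^ (1 << 4) = 142 ^ 16 = 158

158


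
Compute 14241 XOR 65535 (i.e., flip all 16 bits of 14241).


14241 ^ 65535 = 51294

51294


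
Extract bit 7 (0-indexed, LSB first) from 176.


0b10110000, position 7 = 1

1


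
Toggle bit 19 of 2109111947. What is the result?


2109111947 ^ (1 << 19) = 2109111947 ^ 524288 = 2109636235

2109636235


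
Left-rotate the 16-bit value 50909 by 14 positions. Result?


Rotate 0b1100011011011101 left by 14 (16-bit) = 0b111000110110111 = 29111

29111


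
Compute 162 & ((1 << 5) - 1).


162 & 31 = 2

2


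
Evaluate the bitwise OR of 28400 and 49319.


0b110111011110000 | 0b1100000010100111 = 0b1110111011110111 = 61175

61175


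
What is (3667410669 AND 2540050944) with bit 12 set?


Step 1: 3667410669 & 2540050944 = 2449480192
Step 2: 2449480192 | (1 << 12) = 2449480192 | 4096 = 2449480192

2449480192


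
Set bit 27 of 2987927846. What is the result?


2987927846 | (1 << 27) = 2987927846 | 134217728 = 3122145574

3122145574


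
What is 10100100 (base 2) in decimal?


10100100 in decimal = 164

164


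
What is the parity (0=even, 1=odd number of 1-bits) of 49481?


0b1100000101001001 has 6 ones => parity 0

0


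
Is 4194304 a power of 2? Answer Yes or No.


0b10000000000000000000000. Only one bit set => Yes

Yes


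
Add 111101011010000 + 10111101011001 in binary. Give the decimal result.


111101011010000 + 10111101011001 = 1010101000101001 = 43561

43561


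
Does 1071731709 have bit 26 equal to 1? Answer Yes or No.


0b111111111000010101001111111101, bit 26 = 1. Yes

Yes


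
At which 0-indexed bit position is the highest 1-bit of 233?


0b11101001. Highest set bit at position 7

7


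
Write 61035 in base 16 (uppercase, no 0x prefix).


61035 = EE6B hex

EE6B


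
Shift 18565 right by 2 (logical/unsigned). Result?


0b100100010000101 >> 2 = 0b1001000100001 = 4641

4641


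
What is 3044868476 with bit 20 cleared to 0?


3044868476 & ~(1 << 20) = 3043819900

3043819900


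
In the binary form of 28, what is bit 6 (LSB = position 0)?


0b11100, position 6 = 0

0


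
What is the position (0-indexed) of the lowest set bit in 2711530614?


0b10100001100111101010110001110110. Lowest set bit at position 1

1


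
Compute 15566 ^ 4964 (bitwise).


0b11110011001110 ^ 0b1001101100100 = 0b10111110101010 = 12202

12202


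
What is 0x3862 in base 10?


3862 hex = 14434 decimal

14434


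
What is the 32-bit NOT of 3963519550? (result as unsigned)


~0b11101100001111101000001000111110 = 0b10011110000010111110111000001 = 331447745 (32-bit unsigned)

331447745


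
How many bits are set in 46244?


0b1011010010100100 has 7 set bits

7


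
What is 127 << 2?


0b1111111 << 2 = 0b111111100 = 508

508


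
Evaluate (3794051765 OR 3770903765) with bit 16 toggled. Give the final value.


Step 1: 3794051765 | 3770903765 = 3806850805
Step 2: 3806850805 ^ (1 << 16) = 3806850805 ^ 65536 = 3806785269

3806785269


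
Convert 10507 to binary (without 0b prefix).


10507 = 10100100001011 in binary

10100100001011


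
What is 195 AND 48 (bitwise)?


0b11000011 & 0b110000 = 0b0 = 0

0


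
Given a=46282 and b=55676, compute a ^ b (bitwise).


46282 ^ 55676 = 28086

28086


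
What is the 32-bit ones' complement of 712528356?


712528356 ^ 4294967295 = 3582438939

3582438939


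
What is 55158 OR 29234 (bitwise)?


0b1101011101110110 | 0b111001000110010 = 0b1111011101110110 = 63350

63350


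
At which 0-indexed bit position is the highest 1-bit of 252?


0b11111100. Highest set bit at position 7

7


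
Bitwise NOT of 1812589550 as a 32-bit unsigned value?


~0b1101100000010011110101111101110 = 0b10010011111101100001010000010001 = 2482377745 (32-bit unsigned)

2482377745


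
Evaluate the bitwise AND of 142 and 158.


0b10001110 & 0b10011110 = 0b10001110 = 142

142


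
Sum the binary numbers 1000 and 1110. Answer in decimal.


1000 + 1110 = 10110 = 22

22


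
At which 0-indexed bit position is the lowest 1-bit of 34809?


0b1000011111111001. Lowest set bit at position 0

0


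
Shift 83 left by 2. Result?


0b1010011 << 2 = 0b101001100 = 332

332


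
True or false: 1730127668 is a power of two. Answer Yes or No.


0b1100111000111111010011100110100. Multiple bits set => No

No


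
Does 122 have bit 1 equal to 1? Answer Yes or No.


0b1111010, bit 1 = 1. Yes

Yes


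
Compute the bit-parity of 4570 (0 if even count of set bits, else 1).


0b1000111011010 has 7 ones => parity 1

1


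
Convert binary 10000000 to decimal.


10000000 in decimal = 128

128


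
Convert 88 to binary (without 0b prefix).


88 = 1011000 in binary

1011000


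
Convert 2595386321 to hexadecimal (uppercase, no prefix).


2595386321 = 9AB273D1 hex

9AB273D1


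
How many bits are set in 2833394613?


0b10101000111000100010101110110101 has 16 set bits

16


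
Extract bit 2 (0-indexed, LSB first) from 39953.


0b1001110000010001, position 2 = 0

0


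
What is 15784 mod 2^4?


15784 & 15 = 8

8


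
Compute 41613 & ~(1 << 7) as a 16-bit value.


41613 & ~(1 << 7) = 41485

41485


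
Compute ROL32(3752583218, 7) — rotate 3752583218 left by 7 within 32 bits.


Rotate 0b11011111101010111110000000110010 left by 7 (32-bit) = 0b11010101111100000001100101101111 = 3589282159

3589282159


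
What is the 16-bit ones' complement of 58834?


58834 ^ 65535 = 6701

6701


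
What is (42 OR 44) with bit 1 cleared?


Step 1: 42 | 44 = 46
Step 2: 46 & ~(1 << 1) = 44

44


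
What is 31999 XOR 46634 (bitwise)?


0b111110011111111 ^ 0b1011011000101010 = 0b1100101011010101 = 51925

51925


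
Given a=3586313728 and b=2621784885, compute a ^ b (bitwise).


3586313728 ^ 2621784885 = 1233620277

1233620277


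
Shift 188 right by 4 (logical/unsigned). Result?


0b10111100 >> 4 = 0b1011 = 11

11


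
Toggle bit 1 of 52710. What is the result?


52710 ^ (1 << 1) = 52710 ^ 2 = 52708

52708


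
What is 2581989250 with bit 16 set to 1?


2581989250 | (1 << 16) = 2581989250 | 65536 = 2582054786

2582054786


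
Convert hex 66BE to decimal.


66BE hex = 26302 decimal

26302


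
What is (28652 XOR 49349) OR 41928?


Step 1: 28652 ^ 49349 = 44841
Step 2: 44841 | 41928 = 45033

45033


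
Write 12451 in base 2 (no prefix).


12451 = 11000010100011 in binary

11000010100011


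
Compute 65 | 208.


0b1000001 | 0b11010000 = 0b11010001 = 209

209


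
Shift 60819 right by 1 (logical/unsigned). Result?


0b1110110110010011 >> 1 = 0b111011011001001 = 30409

30409


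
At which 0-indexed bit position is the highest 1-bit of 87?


0b1010111. Highest set bit at position 6

6


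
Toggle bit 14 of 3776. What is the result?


3776 ^ (1 << 14) = 3776 ^ 16384 = 20160

20160


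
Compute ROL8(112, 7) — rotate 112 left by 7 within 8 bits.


Rotate 0b1110000 left by 7 (8-bit) = 0b111000 = 56

56


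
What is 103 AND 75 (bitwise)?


0b1100111 & 0b1001011 = 0b1000011 = 67

67


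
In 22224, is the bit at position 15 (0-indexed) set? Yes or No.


0b101011011010000, bit 15 = 0. No

No


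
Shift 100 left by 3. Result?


0b1100100 << 3 = 0b1100100000 = 800

800


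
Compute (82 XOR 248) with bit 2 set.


Step 1: 82 ^ 248 = 170
Step 2: 170 | (1 << 2) = 170 | 4 = 174

174


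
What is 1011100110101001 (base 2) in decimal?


1011100110101001 in decimal = 47529

47529


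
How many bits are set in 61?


0b111101 has 5 set bits

5


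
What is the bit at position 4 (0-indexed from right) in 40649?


0b1001111011001001, position 4 = 0

0


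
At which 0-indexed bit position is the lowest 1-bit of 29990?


0b111010100100110. Lowest set bit at position 1

1


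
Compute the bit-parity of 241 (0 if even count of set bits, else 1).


0b11110001 has 5 ones => parity 1

1


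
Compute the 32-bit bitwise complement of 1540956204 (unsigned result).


~0b1011011110110010010000000101100 = 0b10100100001001101101111111010011 = 2754011091 (32-bit unsigned)

2754011091


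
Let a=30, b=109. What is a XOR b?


30 ^ 109 = 115

115


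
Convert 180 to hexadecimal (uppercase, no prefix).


180 = B4 hex

B4


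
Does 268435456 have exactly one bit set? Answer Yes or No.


0b10000000000000000000000000000. Only one bit set => Yes

Yes


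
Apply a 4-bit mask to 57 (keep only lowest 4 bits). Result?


57 & 15 = 9

9


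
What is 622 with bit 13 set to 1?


622 | (1 << 13) = 622 | 8192 = 8814

8814


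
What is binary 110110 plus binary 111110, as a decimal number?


110110 + 111110 = 1110100 = 116

116


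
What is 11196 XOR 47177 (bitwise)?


0b10101110111100 ^ 0b1011100001001001 = 0b1001001111110101 = 37877

37877


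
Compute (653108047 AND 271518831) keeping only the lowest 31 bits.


Step 1: 653108047 & 271518831 = 2949199
Step 2: 2949199 & 2147483647 = 2949199

2949199


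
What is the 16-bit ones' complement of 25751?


25751 ^ 65535 = 39784

39784


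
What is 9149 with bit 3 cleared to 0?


9149 & ~(1 << 3) = 9141

9141


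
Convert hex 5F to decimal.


5F hex = 95 decimal

95


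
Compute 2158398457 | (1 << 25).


2158398457 | (1 << 25) = 2158398457 | 33554432 = 2191952889

2191952889


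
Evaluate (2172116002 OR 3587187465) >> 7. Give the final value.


Step 1: 2172116002 | 3587187465 = 3589799723
Step 2: 3589799723 >> 7 = 28045310

28045310


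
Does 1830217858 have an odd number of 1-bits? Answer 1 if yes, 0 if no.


0b1101101000101101110100010000010 has 14 ones => parity 0

0


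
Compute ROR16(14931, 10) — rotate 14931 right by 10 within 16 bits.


Rotate 0b11101001010011 right by 10 (16-bit) = 0b1001010011001110 = 38094

38094


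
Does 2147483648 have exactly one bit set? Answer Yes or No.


0b10000000000000000000000000000000. Only one bit set => Yes

Yes


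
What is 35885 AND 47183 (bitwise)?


0b1000110000101101 & 0b1011100001001111 = 0b1000100000001101 = 34829

34829


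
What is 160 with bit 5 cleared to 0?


160 & ~(1 << 5) = 128

128


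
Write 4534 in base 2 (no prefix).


4534 = 1000110110110 in binary

1000110110110


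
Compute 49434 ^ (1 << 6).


49434 ^ (1 << 6) = 49434 ^ 64 = 49498

49498


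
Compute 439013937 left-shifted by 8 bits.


0b11010001010101101001000110001 << 8 = 0b1101000101010110100100011000100000000 = 112387567872

112387567872


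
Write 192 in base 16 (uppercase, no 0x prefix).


192 = C0 hex

C0


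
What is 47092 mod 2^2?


47092 & 3 = 0

0


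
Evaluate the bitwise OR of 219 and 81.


0b11011011 | 0b1010001 = 0b11011011 = 219

219


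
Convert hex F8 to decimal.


F8 hex = 248 decimal

248


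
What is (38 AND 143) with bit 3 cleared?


Step 1: 38 & 143 = 6
Step 2: 6 & ~(1 << 3) = 6

6


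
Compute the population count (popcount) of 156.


0b10011100 has 4 set bits

4


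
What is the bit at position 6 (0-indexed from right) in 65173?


0b1111111010010101, position 6 = 0

0


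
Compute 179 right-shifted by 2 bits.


0b10110011 >> 2 = 0b101100 = 44

44


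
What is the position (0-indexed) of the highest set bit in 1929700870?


0b1110011000001001110011000000110. Highest set bit at position 30

30


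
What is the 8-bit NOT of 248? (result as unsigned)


~0b11111000 = 0b111 = 7 (8-bit unsigned)

7


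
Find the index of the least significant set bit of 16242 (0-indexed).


0b11111101110010. Lowest set bit at position 1

1


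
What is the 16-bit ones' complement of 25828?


25828 ^ 65535 = 39707

39707


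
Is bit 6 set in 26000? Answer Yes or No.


0b110010110010000, bit 6 = 0. No

No


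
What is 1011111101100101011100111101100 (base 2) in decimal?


1011111101100101011100111101100 in decimal = 1605548524

1605548524


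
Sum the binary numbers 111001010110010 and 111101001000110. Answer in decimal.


111001010110010 + 111101001000110 = 1110110011111000 = 60664

60664


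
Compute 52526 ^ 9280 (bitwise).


0b1100110100101110 ^ 0b10010001000000 = 0b1110100101101110 = 59758

59758


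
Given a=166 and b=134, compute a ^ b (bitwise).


166 ^ 134 = 32

32


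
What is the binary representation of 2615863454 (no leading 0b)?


2615863454 = 10011011111010101110100010011110 in binary

10011011111010101110100010011110


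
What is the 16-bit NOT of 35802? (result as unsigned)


~0b1000101111011010 = 0b111010000100101 = 29733 (16-bit unsigned)

29733


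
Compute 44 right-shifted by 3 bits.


0b101100 >> 3 = 0b101 = 5

5


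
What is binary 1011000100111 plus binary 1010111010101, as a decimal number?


1011000100111 + 1010111010101 = 10101111111100 = 11260

11260


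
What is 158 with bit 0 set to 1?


158 | (1 << 0) = 158 | 1 = 159

159


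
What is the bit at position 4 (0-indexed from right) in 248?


0b11111000, position 4 = 1

1


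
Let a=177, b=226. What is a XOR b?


177 ^ 226 = 83

83


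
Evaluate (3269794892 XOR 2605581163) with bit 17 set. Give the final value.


Step 1: 3269794892 ^ 2605581163 = 1504386855
Step 2: 1504386855 | (1 << 17) = 1504386855 | 131072 = 1504386855

1504386855


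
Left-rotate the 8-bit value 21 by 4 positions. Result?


Rotate 0b10101 left by 4 (8-bit) = 0b1010001 = 81

81


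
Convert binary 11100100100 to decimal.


11100100100 in decimal = 1828

1828


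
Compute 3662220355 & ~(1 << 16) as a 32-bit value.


3662220355 & ~(1 << 16) = 3662154819

3662154819


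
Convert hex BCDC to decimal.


BCDC hex = 48348 decimal

48348


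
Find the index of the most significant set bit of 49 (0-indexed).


0b110001. Highest set bit at position 5

5


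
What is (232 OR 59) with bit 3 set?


Step 1: 232 | 59 = 251
Step 2: 251 | (1 << 3) = 251 | 8 = 251

251


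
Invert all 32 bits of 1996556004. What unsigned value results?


1996556004 ^ 4294967295 = 2298411291

2298411291


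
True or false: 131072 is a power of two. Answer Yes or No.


0b100000000000000000. Only one bit set => Yes

Yes


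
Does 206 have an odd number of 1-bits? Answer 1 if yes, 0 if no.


0b11001110 has 5 ones => parity 1

1


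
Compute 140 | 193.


0b10001100 | 0b11000001 = 0b11001101 = 205

205


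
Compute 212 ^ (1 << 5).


212 ^ (1 << 5) = 212 ^ 32 = 244

244


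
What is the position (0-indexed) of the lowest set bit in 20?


0b10100. Lowest set bit at position 2

2


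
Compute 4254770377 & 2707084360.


0b11111101100110101010010011001001 & 0b10100001010110101101010001001000 = 0b10100001000110101000010001001000 = 2702869576

2702869576


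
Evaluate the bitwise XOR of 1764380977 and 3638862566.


0b1101001001010100101000100110001 ^ 0b11011000111001001010001011100110 = 0b10110001110011101111001111010111 = 2983130071

2983130071


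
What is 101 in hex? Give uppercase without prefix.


101 = 65 hex

65


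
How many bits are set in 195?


0b11000011 has 4 set bits

4


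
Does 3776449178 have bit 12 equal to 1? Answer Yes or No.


0b11100001000110000000101010011010, bit 12 = 0. No

No


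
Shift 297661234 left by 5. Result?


0b10001101111011111001100110010 << 5 = 0b1000110111101111100110011001000000 = 9525159488

9525159488


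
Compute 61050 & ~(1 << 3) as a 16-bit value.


61050 & ~(1 << 3) = 61042

61042


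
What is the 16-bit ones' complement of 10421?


10421 ^ 65535 = 55114

55114


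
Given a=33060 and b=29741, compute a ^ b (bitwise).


33060 ^ 29741 = 62729

62729


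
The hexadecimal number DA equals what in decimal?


DA hex = 218 decimal

218


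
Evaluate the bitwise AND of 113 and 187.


0b1110001 & 0b10111011 = 0b110001 = 49

49


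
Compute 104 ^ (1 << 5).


104 ^ (1 << 5) = 104 ^ 32 = 72

72


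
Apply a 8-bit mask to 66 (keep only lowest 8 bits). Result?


66 & 255 = 66

66


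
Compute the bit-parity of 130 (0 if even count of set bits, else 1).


0b10000010 has 2 ones => parity 0

0


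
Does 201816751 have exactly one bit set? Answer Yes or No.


0b1100000001110111101010101111. Multiple bits set => No

No


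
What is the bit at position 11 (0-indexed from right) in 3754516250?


0b11011111110010010101111100011010, position 11 = 1

1


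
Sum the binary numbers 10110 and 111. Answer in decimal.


10110 + 111 = 11101 = 29

29


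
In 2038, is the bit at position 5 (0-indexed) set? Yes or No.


0b11111110110, bit 5 = 1. Yes

Yes


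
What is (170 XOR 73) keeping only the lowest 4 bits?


Step 1: 170 ^ 73 = 227
Step 2: 227 & 15 = 3

3


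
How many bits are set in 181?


0b10110101 has 5 set bits

5


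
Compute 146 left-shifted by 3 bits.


0b10010010 << 3 = 0b10010010000 = 1168

1168


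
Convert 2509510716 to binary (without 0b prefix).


2509510716 = 10010101100101000001100000111100 in binary

10010101100101000001100000111100


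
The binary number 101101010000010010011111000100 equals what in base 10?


101101010000010010011111000100 in decimal = 759244740

759244740


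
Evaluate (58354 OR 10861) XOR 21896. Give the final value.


Step 1: 58354 | 10861 = 60415
Step 2: 60415 ^ 21896 = 48759

48759


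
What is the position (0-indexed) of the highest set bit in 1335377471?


0b1001111100110000011111000111111. Highest set bit at position 30

30


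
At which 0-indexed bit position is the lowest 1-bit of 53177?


0b1100111110111001. Lowest set bit at position 0

0


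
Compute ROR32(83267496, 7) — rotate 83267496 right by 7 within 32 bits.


Rotate 0b100111101101000111110101000 right by 7 (32-bit) = 0b1010000000010011110110100011111 = 1342827807

1342827807


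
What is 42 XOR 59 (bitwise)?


0b101010 ^ 0b111011 = 0b10001 = 17

17


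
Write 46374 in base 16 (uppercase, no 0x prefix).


46374 = B526 hex

B526


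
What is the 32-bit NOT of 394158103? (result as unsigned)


~0b10111011111100110000000010111 = 0b11101000100000011001111111101000 = 3900809192 (32-bit unsigned)

3900809192


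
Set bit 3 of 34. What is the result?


34 | (1 << 3) = 34 | 8 = 42

42


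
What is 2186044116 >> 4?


0b10000010010011000110001011010100 >> 4 = 0b1000001001001100011000101101 = 136627757

136627757


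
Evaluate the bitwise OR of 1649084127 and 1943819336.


0b1100010010010110000011011011111 | 0b1110011110111000101010001001000 = 0b1110011110111110101011011011111 = 1944016607

1944016607


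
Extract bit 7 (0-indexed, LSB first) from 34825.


0b1000100000001001, position 7 = 0

0


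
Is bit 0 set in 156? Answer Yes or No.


0b10011100, bit 0 = 0. No

No


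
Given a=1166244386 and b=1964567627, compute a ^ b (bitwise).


1166244386 ^ 1964567627 = 815502953

815502953


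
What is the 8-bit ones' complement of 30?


30 ^ 255 = 225

225


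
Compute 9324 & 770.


0b10010001101100 & 0b1100000010 = 0b0 = 0

0


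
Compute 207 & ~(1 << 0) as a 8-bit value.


207 & ~(1 << 0) = 206

206


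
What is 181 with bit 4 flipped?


181 ^ (1 << 4) = 181 ^ 16 = 165

165


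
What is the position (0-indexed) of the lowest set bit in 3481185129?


0b11001111011111101010101101101001. Lowest set bit at position 0

0


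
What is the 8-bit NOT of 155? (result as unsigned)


~0b10011011 = 0b1100100 = 100 (8-bit unsigned)

100


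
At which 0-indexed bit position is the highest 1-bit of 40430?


0b1001110111101110. Highest set bit at position 15

15


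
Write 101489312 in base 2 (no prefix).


101489312 = 110000011001001101010100000 in binary

110000011001001101010100000


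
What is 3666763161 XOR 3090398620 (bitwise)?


0b11011010100011100101110110011001 ^ 0b10111000001100111011110110011100 = 0b1100010101111011110000000000101 = 1656610821

1656610821


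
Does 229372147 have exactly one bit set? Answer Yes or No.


0b1101101010111111000011110011. Multiple bits set => No

No


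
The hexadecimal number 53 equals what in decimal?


53 hex = 83 decimal

83


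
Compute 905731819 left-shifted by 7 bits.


0b110101111111000101111011101011 << 7 = 0b1101011111110001011110111010110000000 = 115933672832

115933672832


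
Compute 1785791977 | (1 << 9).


1785791977 | (1 << 9) = 1785791977 | 512 = 1785792489

1785792489
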